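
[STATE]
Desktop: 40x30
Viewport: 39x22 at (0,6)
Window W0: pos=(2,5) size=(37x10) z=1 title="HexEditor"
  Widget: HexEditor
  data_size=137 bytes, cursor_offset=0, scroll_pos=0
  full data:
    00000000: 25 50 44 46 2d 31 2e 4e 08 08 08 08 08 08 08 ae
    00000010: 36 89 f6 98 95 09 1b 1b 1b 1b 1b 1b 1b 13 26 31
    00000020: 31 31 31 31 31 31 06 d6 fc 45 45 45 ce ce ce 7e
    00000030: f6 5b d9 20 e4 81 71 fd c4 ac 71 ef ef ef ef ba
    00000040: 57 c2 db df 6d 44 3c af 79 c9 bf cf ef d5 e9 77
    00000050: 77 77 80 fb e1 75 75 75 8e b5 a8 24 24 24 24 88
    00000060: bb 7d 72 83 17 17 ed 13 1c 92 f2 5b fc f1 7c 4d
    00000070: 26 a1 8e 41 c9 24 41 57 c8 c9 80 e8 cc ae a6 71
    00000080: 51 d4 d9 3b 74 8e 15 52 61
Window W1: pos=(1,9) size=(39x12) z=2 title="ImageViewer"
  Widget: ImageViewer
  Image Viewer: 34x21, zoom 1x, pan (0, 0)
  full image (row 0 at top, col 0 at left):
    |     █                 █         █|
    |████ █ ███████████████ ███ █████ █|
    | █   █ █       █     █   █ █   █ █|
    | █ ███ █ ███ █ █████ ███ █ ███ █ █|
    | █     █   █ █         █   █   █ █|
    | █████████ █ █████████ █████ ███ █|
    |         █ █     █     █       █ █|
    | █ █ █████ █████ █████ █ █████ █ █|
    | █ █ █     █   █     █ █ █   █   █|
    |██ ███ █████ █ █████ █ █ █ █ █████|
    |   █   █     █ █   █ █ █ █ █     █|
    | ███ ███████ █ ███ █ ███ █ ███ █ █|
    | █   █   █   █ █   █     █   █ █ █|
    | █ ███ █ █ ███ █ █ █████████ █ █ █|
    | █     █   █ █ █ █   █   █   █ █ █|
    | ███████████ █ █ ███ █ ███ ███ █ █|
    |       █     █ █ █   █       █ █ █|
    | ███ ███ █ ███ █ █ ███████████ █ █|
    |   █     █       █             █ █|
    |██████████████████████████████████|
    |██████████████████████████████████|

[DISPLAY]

  ┃ HexEditor                         ┃
  ┠───────────────────────────────────┨
  ┃00000000  25 50 44 46 2d 31 2e 4e  ┃
 ┏━━━━━━━━━━━━━━━━━━━━━━━━━━━━━━━━━━━━━
 ┃ ImageViewer                         
 ┠─────────────────────────────────────
 ┃     █                 █         █   
 ┃████ █ ███████████████ ███ █████ █   
 ┃ █   █ █       █     █   █ █   █ █   
 ┃ █ ███ █ ███ █ █████ ███ █ ███ █ █   
 ┃ █     █   █ █         █   █   █ █   
 ┃ █████████ █ █████████ █████ ███ █   
 ┃         █ █     █     █       █ █   
 ┃ █ █ █████ █████ █████ █ █████ █ █   
 ┗━━━━━━━━━━━━━━━━━━━━━━━━━━━━━━━━━━━━━
                                       
                                       
                                       
                                       
                                       
                                       
                                       


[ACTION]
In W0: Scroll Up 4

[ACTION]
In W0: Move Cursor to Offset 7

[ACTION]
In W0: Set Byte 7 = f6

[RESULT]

  ┃ HexEditor                         ┃
  ┠───────────────────────────────────┨
  ┃00000000  25 50 44 46 2d 31 2e F6  ┃
 ┏━━━━━━━━━━━━━━━━━━━━━━━━━━━━━━━━━━━━━
 ┃ ImageViewer                         
 ┠─────────────────────────────────────
 ┃     █                 █         █   
 ┃████ █ ███████████████ ███ █████ █   
 ┃ █   █ █       █     █   █ █   █ █   
 ┃ █ ███ █ ███ █ █████ ███ █ ███ █ █   
 ┃ █     █   █ █         █   █   █ █   
 ┃ █████████ █ █████████ █████ ███ █   
 ┃         █ █     █     █       █ █   
 ┃ █ █ █████ █████ █████ █ █████ █ █   
 ┗━━━━━━━━━━━━━━━━━━━━━━━━━━━━━━━━━━━━━
                                       
                                       
                                       
                                       
                                       
                                       
                                       


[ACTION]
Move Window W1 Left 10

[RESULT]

  ┃ HexEditor                         ┃
  ┠───────────────────────────────────┨
  ┃00000000  25 50 44 46 2d 31 2e F6  ┃
┏━━━━━━━━━━━━━━━━━━━━━━━━━━━━━━━━━━━━━┓
┃ ImageViewer                         ┃
┠─────────────────────────────────────┨
┃     █                 █         █   ┃
┃████ █ ███████████████ ███ █████ █   ┃
┃ █   █ █       █     █   █ █   █ █   ┃
┃ █ ███ █ ███ █ █████ ███ █ ███ █ █   ┃
┃ █     █   █ █         █   █   █ █   ┃
┃ █████████ █ █████████ █████ ███ █   ┃
┃         █ █     █     █       █ █   ┃
┃ █ █ █████ █████ █████ █ █████ █ █   ┃
┗━━━━━━━━━━━━━━━━━━━━━━━━━━━━━━━━━━━━━┛
                                       
                                       
                                       
                                       
                                       
                                       
                                       


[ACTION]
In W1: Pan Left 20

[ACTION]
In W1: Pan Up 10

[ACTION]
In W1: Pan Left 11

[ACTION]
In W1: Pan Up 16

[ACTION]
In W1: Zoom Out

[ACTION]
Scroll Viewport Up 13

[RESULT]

                                       
                                       
                                       
                                       
                                       
  ┏━━━━━━━━━━━━━━━━━━━━━━━━━━━━━━━━━━━┓
  ┃ HexEditor                         ┃
  ┠───────────────────────────────────┨
  ┃00000000  25 50 44 46 2d 31 2e F6  ┃
┏━━━━━━━━━━━━━━━━━━━━━━━━━━━━━━━━━━━━━┓
┃ ImageViewer                         ┃
┠─────────────────────────────────────┨
┃     █                 █         █   ┃
┃████ █ ███████████████ ███ █████ █   ┃
┃ █   █ █       █     █   █ █   █ █   ┃
┃ █ ███ █ ███ █ █████ ███ █ ███ █ █   ┃
┃ █     █   █ █         █   █   █ █   ┃
┃ █████████ █ █████████ █████ ███ █   ┃
┃         █ █     █     █       █ █   ┃
┃ █ █ █████ █████ █████ █ █████ █ █   ┃
┗━━━━━━━━━━━━━━━━━━━━━━━━━━━━━━━━━━━━━┛
                                       


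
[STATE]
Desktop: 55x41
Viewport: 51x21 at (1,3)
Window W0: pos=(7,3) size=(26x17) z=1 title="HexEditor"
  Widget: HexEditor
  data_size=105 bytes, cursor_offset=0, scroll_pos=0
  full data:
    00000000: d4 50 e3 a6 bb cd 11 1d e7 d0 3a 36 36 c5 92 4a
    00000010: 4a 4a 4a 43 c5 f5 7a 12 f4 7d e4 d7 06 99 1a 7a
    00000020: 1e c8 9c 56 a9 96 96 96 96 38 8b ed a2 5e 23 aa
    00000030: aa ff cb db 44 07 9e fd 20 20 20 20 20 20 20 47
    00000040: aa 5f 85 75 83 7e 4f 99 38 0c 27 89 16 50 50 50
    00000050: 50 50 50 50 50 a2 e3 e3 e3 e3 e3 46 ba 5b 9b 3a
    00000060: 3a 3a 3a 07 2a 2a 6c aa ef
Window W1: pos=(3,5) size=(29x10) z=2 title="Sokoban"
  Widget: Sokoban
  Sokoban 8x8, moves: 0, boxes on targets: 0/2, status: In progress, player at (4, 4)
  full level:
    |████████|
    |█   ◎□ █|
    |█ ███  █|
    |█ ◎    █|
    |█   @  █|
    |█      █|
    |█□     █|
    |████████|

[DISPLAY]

      ┏━━━━━━━━━━━━━━━━━━━━━━━━┓                   
      ┃ HexEditor              ┃                   
  ┏━━━━━━━━━━━━━━━━━━━━━━━━━━━┓┨                   
  ┃ Sokoban                   ┃┃                   
  ┠───────────────────────────┨┃                   
  ┃████████                   ┃┃                   
  ┃█   ◎□ █                   ┃┃                   
  ┃█ ███  █                   ┃┃                   
  ┃█ ◎    █                   ┃┃                   
  ┃█   @  █                   ┃┃                   
  ┃█      █                   ┃┃                   
  ┗━━━━━━━━━━━━━━━━━━━━━━━━━━━┛┃                   
      ┃                        ┃                   
      ┃                        ┃                   
      ┃                        ┃                   
      ┃                        ┃                   
      ┗━━━━━━━━━━━━━━━━━━━━━━━━┛                   
                                                   
                                                   
                                                   
                                                   


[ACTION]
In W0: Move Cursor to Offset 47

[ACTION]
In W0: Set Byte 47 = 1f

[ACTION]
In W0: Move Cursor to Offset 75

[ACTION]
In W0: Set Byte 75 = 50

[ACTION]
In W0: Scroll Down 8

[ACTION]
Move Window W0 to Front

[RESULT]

      ┏━━━━━━━━━━━━━━━━━━━━━━━━┓                   
      ┃ HexEditor              ┃                   
  ┏━━━┠────────────────────────┨                   
  ┃ So┃00000060  3a 3a 3a 07 2a┃                   
  ┠───┃                        ┃                   
  ┃███┃                        ┃                   
  ┃█  ┃                        ┃                   
  ┃█ █┃                        ┃                   
  ┃█ ◎┃                        ┃                   
  ┃█  ┃                        ┃                   
  ┃█  ┃                        ┃                   
  ┗━━━┃                        ┃                   
      ┃                        ┃                   
      ┃                        ┃                   
      ┃                        ┃                   
      ┃                        ┃                   
      ┗━━━━━━━━━━━━━━━━━━━━━━━━┛                   
                                                   
                                                   
                                                   
                                                   


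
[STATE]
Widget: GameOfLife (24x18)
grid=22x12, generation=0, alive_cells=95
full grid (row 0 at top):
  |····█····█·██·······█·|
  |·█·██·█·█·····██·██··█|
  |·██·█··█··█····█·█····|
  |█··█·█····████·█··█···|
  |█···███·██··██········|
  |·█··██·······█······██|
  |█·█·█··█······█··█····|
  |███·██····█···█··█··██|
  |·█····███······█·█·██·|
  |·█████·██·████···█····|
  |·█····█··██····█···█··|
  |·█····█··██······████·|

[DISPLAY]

Gen: 0                  
····█····█·██·······█·  
·█·██·█·█·····██·██··█  
·██·█··█··█····█·█····  
█··█·█····████·█··█···  
█···███·██··██········  
·█··██·······█······██  
█·█·█··█······█··█····  
███·██····█···█··█··██  
·█····███······█·█·██·  
·█████·██·████···█····  
·█····█··██····█···█··  
·█····█··██······████·  
                        
                        
                        
                        
                        


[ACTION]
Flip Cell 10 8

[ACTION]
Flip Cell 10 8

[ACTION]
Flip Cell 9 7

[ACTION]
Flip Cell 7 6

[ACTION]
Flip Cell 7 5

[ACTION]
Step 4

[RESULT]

Gen: 4                  
██····█·····███·······  
██····██·····██··██···  
█·██···████·······█···  
·██·██···█·······█····  
·····█·██·██··········  
·······██···██········  
··██···█······███·····  
···███·████····██·····  
····█···█··█··········  
██··█·█··█··█···█·····  
······█······█·█·██···  
··············█·······  
                        
                        
                        
                        
                        


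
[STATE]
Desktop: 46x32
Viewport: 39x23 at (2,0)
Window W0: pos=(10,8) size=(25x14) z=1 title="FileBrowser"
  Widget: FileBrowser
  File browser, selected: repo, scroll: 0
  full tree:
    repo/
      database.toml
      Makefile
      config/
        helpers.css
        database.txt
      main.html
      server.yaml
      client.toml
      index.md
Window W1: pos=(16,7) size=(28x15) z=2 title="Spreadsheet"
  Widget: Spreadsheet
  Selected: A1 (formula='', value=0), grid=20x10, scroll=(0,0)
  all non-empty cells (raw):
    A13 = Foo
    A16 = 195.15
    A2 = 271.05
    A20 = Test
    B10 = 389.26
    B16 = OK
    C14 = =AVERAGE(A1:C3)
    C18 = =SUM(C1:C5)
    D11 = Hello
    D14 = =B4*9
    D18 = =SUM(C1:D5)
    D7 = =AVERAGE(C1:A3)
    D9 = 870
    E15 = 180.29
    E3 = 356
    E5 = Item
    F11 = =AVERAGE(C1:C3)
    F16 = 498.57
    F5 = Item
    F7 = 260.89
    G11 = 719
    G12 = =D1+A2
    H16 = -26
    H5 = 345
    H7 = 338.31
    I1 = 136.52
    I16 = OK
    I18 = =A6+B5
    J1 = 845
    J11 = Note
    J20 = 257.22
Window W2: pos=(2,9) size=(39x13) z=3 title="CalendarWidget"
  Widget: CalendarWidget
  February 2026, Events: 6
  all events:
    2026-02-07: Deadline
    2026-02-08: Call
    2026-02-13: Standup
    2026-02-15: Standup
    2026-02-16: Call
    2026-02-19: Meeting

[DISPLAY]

                                       
                                       
                                       
                                       
                                       
                                       
                                       
              ┏━━━━━━━━━━━━━━━━━━━━━━━━
        ┏━━━━━┃ Spreadsheet            
┏━━━━━━━━━━━━━━━━━━━━━━━━━━━━━━━━━━━━━┓
┃ CalendarWidget                      ┃
┠─────────────────────────────────────┨
┃            February 2026            ┃
┃Mo Tu We Th Fr Sa Su                 ┃
┃                   1                 ┃
┃ 2  3  4  5  6  7*  8*               ┃
┃ 9 10 11 12 13* 14 15*               ┃
┃16* 17 18 19* 20 21 22               ┃
┃23 24 25 26 27 28                    ┃
┃                                     ┃
┃                                     ┃
┗━━━━━━━━━━━━━━━━━━━━━━━━━━━━━━━━━━━━━┛
                                       


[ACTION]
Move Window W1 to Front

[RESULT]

                                       
                                       
                                       
                                       
                                       
                                       
                                       
              ┏━━━━━━━━━━━━━━━━━━━━━━━━
        ┏━━━━━┃ Spreadsheet            
┏━━━━━━━━━━━━━┠────────────────────────
┃ CalendarWidg┃A1:                     
┠─────────────┃       A       B       C
┃            F┃------------------------
┃Mo Tu We Th F┃  1      [0]       0    
┃             ┃  2   271.05       0    
┃ 2  3  4  5  ┃  3        0       0    
┃ 9 10 11 12 1┃  4        0       0    
┃16* 17 18 19*┃  5        0       0    
┃23 24 25 26 2┃  6        0       0    
┃             ┃  7        0       0    
┃             ┃  8        0       0    
┗━━━━━━━━━━━━━┗━━━━━━━━━━━━━━━━━━━━━━━━
                                       


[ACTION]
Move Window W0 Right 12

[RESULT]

                                       
                                       
                                       
                                       
                                       
                                       
                                       
              ┏━━━━━━━━━━━━━━━━━━━━━━━━
              ┃ Spreadsheet            
┏━━━━━━━━━━━━━┠────────────────────────
┃ CalendarWidg┃A1:                     
┠─────────────┃       A       B       C
┃            F┃------------------------
┃Mo Tu We Th F┃  1      [0]       0    
┃             ┃  2   271.05       0    
┃ 2  3  4  5  ┃  3        0       0    
┃ 9 10 11 12 1┃  4        0       0    
┃16* 17 18 19*┃  5        0       0    
┃23 24 25 26 2┃  6        0       0    
┃             ┃  7        0       0    
┃             ┃  8        0       0    
┗━━━━━━━━━━━━━┗━━━━━━━━━━━━━━━━━━━━━━━━
                                       


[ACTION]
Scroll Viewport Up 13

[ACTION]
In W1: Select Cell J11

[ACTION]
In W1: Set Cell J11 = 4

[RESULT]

                                       
                                       
                                       
                                       
                                       
                                       
                                       
              ┏━━━━━━━━━━━━━━━━━━━━━━━━
              ┃ Spreadsheet            
┏━━━━━━━━━━━━━┠────────────────────────
┃ CalendarWidg┃J11: 4                  
┠─────────────┃       A       B       C
┃            F┃------------------------
┃Mo Tu We Th F┃  1        0       0    
┃             ┃  2   271.05       0    
┃ 2  3  4  5  ┃  3        0       0    
┃ 9 10 11 12 1┃  4        0       0    
┃16* 17 18 19*┃  5        0       0    
┃23 24 25 26 2┃  6        0       0    
┃             ┃  7        0       0    
┃             ┃  8        0       0    
┗━━━━━━━━━━━━━┗━━━━━━━━━━━━━━━━━━━━━━━━
                                       


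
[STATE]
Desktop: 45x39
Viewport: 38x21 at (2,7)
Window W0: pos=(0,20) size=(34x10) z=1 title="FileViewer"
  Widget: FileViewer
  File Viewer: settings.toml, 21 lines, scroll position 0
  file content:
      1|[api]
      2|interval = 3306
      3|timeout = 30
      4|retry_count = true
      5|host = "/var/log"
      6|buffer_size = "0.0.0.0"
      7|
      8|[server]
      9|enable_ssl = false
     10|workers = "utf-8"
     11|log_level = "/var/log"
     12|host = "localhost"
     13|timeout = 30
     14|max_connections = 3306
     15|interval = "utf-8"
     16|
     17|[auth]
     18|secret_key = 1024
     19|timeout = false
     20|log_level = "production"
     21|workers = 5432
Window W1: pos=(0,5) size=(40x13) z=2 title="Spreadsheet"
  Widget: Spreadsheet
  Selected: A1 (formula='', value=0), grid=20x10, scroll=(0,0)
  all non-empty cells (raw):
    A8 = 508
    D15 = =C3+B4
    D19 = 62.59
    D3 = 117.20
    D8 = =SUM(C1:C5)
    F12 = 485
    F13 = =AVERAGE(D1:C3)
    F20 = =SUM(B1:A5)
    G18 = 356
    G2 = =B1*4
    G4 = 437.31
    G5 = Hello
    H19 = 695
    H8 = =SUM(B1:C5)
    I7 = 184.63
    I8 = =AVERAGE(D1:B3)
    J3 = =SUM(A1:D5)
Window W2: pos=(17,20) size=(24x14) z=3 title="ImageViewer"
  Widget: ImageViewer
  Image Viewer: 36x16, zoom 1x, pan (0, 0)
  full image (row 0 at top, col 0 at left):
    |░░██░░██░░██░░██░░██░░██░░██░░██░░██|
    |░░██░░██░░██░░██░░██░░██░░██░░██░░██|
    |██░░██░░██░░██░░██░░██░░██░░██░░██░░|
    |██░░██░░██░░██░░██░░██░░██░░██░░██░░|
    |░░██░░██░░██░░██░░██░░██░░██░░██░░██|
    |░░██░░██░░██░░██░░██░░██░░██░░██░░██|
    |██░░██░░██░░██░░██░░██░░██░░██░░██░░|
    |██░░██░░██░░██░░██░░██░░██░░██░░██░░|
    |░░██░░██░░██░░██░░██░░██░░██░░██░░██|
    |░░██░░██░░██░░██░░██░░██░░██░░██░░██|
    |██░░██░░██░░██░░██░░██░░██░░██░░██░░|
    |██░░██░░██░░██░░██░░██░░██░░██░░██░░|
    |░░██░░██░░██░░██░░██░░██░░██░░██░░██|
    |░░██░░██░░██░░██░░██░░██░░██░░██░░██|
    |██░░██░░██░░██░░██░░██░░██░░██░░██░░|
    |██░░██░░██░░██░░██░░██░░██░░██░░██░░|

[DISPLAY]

─────────────────────────────────────┨
1:                                   ┃
      A       B       C       D      ┃
-------------------------------------┃
 1      [0]       0       0       0  ┃
 2        0       0       0       0  ┃
 3        0       0       0  117.20  ┃
 4        0       0       0       0  ┃
 5        0       0       0       0  ┃
 6        0       0       0       0  ┃
━━━━━━━━━━━━━━━━━━━━━━━━━━━━━━━━━━━━━┛
                                      
                                      
━━━━━━━━━━━━━━━┏━━━━━━━━━━━━━━━━━━━━━━
FileViewer     ┃ ImageViewer          
───────────────┠──────────────────────
api]           ┃░░██░░██░░██░░██░░██░░
nterval = 3306 ┃░░██░░██░░██░░██░░██░░
imeout = 30    ┃██░░██░░██░░██░░██░░██
etry_count = tr┃██░░██░░██░░██░░██░░██
ost = "/var/log┃░░██░░██░░██░░██░░██░░


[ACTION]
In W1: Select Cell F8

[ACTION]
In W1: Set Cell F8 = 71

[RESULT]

─────────────────────────────────────┨
8: 71                                ┃
      A       B       C       D      ┃
-------------------------------------┃
 1        0       0       0       0  ┃
 2        0       0       0       0  ┃
 3        0       0       0  117.20  ┃
 4        0       0       0       0  ┃
 5        0       0       0       0  ┃
 6        0       0       0       0  ┃
━━━━━━━━━━━━━━━━━━━━━━━━━━━━━━━━━━━━━┛
                                      
                                      
━━━━━━━━━━━━━━━┏━━━━━━━━━━━━━━━━━━━━━━
FileViewer     ┃ ImageViewer          
───────────────┠──────────────────────
api]           ┃░░██░░██░░██░░██░░██░░
nterval = 3306 ┃░░██░░██░░██░░██░░██░░
imeout = 30    ┃██░░██░░██░░██░░██░░██
etry_count = tr┃██░░██░░██░░██░░██░░██
ost = "/var/log┃░░██░░██░░██░░██░░██░░


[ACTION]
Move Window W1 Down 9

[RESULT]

                                      
                                      
                                      
                                      
                                      
                                      
                                      
━━━━━━━━━━━━━━━━━━━━━━━━━━━━━━━━━━━━━┓
Spreadsheet                          ┃
─────────────────────────────────────┨
8: 71                                ┃
      A       B       C       D      ┃
-------------------------------------┃
 1        0    ┏━━━━━━━━━━━━━━━━━━━━━━
 2        0    ┃ ImageViewer          
 3        0    ┠──────────────────────
 4        0    ┃░░██░░██░░██░░██░░██░░
 5        0    ┃░░██░░██░░██░░██░░██░░
 6        0    ┃██░░██░░██░░██░░██░░██
━━━━━━━━━━━━━━━┃██░░██░░██░░██░░██░░██
ost = "/var/log┃░░██░░██░░██░░██░░██░░


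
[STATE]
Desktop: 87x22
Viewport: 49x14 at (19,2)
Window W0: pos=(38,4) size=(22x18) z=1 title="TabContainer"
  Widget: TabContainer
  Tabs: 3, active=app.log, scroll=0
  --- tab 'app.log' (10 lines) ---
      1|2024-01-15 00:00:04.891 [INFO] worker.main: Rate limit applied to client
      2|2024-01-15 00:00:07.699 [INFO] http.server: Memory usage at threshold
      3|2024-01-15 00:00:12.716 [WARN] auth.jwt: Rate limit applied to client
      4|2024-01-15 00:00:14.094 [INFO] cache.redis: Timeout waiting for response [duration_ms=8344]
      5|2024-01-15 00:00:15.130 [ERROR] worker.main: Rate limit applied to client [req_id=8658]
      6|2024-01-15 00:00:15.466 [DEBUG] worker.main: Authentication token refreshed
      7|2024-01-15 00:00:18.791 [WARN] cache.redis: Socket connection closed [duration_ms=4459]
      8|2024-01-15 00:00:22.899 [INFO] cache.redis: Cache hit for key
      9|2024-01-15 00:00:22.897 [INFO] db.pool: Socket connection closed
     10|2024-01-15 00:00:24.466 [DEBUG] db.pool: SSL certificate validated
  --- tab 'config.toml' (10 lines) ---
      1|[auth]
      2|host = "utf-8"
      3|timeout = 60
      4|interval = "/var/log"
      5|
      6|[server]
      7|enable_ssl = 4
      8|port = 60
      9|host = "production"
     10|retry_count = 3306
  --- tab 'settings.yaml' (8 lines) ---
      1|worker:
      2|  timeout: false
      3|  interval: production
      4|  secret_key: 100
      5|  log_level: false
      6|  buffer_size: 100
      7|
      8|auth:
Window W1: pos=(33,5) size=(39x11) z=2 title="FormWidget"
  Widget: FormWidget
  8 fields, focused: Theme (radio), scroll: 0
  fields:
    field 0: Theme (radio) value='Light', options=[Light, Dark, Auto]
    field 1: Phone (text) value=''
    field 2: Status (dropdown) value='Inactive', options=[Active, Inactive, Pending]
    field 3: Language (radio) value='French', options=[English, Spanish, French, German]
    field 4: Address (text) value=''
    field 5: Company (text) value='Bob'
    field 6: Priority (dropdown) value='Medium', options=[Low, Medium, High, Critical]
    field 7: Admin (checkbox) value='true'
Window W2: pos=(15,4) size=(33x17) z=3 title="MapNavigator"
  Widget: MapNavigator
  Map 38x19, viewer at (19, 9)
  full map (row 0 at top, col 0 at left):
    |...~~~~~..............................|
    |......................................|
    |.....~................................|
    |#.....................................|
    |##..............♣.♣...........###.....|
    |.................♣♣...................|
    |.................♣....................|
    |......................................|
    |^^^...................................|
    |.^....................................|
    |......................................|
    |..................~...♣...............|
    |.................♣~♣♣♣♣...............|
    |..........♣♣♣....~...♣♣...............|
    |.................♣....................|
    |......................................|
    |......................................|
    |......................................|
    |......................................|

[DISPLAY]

                                                 
                                                 
━━━━━━━━━━━━━━━━━━━━━━━━━━━━┓━━━━━━━━━━━┓        
pNavigator                  ┃━━━━━━━━━━━━━━━━━━━━
────────────────────────────┨                    
............................┃────────────────────
.........♣.♣...........###..┃(●) Light  ( ) Dark 
..........♣♣................┃[                   
..........♣.................┃[Inactive           
............................┃( ) English  ( ) Spa
............................┃[                   
............@...............┃[Bob                
............................┃[Medium             
...........~...♣............┃━━━━━━━━━━━━━━━━━━━━


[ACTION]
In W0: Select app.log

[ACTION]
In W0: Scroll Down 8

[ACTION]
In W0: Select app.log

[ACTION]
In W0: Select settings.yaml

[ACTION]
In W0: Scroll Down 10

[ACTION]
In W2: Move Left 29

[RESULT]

                                                 
                                                 
━━━━━━━━━━━━━━━━━━━━━━━━━━━━┓━━━━━━━━━━━┓        
pNavigator                  ┃━━━━━━━━━━━━━━━━━━━━
────────────────────────────┨                    
            #...............┃────────────────────
            ##..............┃(●) Light  ( ) Dark 
            ................┃[                   
            ................┃[Inactive           
            ................┃( ) English  ( ) Spa
            ^^^.............┃[                   
            @^..............┃[Bob                
            ................┃[Medium             
            ................┃━━━━━━━━━━━━━━━━━━━━


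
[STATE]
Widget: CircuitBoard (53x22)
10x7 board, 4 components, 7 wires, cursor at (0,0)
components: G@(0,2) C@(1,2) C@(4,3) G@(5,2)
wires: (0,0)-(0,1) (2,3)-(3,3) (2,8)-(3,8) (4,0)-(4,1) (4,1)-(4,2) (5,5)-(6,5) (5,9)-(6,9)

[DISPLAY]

   0 1 2 3 4 5 6 7 8 9                               
0  [.]─ ·   G                                        
                                                     
1           C                                        
                                                     
2               ·                   ·                
                │                   │                
3               ·                   ·                
                                                     
4   · ─ · ─ ·   C                                    
                                                     
5           G           ·               ·            
                        │               │            
6                       ·               ·            
Cursor: (0,0)                                        
                                                     
                                                     
                                                     
                                                     
                                                     
                                                     
                                                     


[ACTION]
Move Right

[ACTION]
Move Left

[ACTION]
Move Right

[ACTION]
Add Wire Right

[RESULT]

   0 1 2 3 4 5 6 7 8 9                               
0   · ─[.]─ G                                        
                                                     
1           C                                        
                                                     
2               ·                   ·                
                │                   │                
3               ·                   ·                
                                                     
4   · ─ · ─ ·   C                                    
                                                     
5           G           ·               ·            
                        │               │            
6                       ·               ·            
Cursor: (0,1)                                        
                                                     
                                                     
                                                     
                                                     
                                                     
                                                     
                                                     


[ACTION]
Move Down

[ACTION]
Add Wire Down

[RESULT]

   0 1 2 3 4 5 6 7 8 9                               
0   · ─ · ─ G                                        
                                                     
1      [.]  C                                        
        │                                            
2       ·       ·                   ·                
                │                   │                
3               ·                   ·                
                                                     
4   · ─ · ─ ·   C                                    
                                                     
5           G           ·               ·            
                        │               │            
6                       ·               ·            
Cursor: (1,1)                                        
                                                     
                                                     
                                                     
                                                     
                                                     
                                                     
                                                     


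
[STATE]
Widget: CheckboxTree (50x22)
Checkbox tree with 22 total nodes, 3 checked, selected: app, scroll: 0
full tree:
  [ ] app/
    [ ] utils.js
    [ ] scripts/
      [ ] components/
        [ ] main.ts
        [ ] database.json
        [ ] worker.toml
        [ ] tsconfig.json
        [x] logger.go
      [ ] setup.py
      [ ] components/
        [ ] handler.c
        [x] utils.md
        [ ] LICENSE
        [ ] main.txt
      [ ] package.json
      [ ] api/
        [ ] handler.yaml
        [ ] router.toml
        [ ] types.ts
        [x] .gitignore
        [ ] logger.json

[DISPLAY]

>[-] app/                                         
   [ ] utils.js                                   
   [-] scripts/                                   
     [-] components/                              
       [ ] main.ts                                
       [ ] database.json                          
       [ ] worker.toml                            
       [ ] tsconfig.json                          
       [x] logger.go                              
     [ ] setup.py                                 
     [-] components/                              
       [ ] handler.c                              
       [x] utils.md                               
       [ ] LICENSE                                
       [ ] main.txt                               
     [ ] package.json                             
     [-] api/                                     
       [ ] handler.yaml                           
       [ ] router.toml                            
       [ ] types.ts                               
       [x] .gitignore                             
       [ ] logger.json                            


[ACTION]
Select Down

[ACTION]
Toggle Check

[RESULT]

 [-] app/                                         
>  [x] utils.js                                   
   [-] scripts/                                   
     [-] components/                              
       [ ] main.ts                                
       [ ] database.json                          
       [ ] worker.toml                            
       [ ] tsconfig.json                          
       [x] logger.go                              
     [ ] setup.py                                 
     [-] components/                              
       [ ] handler.c                              
       [x] utils.md                               
       [ ] LICENSE                                
       [ ] main.txt                               
     [ ] package.json                             
     [-] api/                                     
       [ ] handler.yaml                           
       [ ] router.toml                            
       [ ] types.ts                               
       [x] .gitignore                             
       [ ] logger.json                            


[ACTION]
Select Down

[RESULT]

 [-] app/                                         
   [x] utils.js                                   
>  [-] scripts/                                   
     [-] components/                              
       [ ] main.ts                                
       [ ] database.json                          
       [ ] worker.toml                            
       [ ] tsconfig.json                          
       [x] logger.go                              
     [ ] setup.py                                 
     [-] components/                              
       [ ] handler.c                              
       [x] utils.md                               
       [ ] LICENSE                                
       [ ] main.txt                               
     [ ] package.json                             
     [-] api/                                     
       [ ] handler.yaml                           
       [ ] router.toml                            
       [ ] types.ts                               
       [x] .gitignore                             
       [ ] logger.json                            


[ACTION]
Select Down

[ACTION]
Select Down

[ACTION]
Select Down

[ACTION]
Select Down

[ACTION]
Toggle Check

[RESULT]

 [-] app/                                         
   [x] utils.js                                   
   [-] scripts/                                   
     [-] components/                              
       [ ] main.ts                                
       [ ] database.json                          
>      [x] worker.toml                            
       [ ] tsconfig.json                          
       [x] logger.go                              
     [ ] setup.py                                 
     [-] components/                              
       [ ] handler.c                              
       [x] utils.md                               
       [ ] LICENSE                                
       [ ] main.txt                               
     [ ] package.json                             
     [-] api/                                     
       [ ] handler.yaml                           
       [ ] router.toml                            
       [ ] types.ts                               
       [x] .gitignore                             
       [ ] logger.json                            
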